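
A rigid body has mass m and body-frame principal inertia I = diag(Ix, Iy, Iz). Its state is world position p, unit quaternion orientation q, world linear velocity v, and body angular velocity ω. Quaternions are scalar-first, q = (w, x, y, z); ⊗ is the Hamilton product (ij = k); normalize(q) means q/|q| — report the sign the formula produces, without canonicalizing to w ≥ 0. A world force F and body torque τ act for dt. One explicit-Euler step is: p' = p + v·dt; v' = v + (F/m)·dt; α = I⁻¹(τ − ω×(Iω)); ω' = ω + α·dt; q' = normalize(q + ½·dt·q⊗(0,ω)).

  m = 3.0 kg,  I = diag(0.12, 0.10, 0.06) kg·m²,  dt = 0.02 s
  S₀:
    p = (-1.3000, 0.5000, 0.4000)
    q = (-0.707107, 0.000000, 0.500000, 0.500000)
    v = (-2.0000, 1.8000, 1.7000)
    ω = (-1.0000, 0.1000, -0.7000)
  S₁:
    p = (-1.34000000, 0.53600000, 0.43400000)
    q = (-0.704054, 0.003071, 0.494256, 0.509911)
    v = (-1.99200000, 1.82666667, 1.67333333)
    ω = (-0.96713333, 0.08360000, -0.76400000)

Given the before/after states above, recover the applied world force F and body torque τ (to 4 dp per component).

ω₁ − ω₀ = (0.03286667, -0.01640000, -0.06400000)
precession coupling = (0.0028, 0.0420, 0.0020)
τ = I·(Δω/dt) + ω₀×(Iω₀) = (0.2000, -0.0400, -0.1900)
Δv = v₁−v₀ = (0.00800000, 0.02666667, -0.02666667)
F = m·Δv/dt = (1.2000, 4.0000, -4.0000)

F = (1.2000, 4.0000, -4.0000)
τ = (0.2000, -0.0400, -0.1900)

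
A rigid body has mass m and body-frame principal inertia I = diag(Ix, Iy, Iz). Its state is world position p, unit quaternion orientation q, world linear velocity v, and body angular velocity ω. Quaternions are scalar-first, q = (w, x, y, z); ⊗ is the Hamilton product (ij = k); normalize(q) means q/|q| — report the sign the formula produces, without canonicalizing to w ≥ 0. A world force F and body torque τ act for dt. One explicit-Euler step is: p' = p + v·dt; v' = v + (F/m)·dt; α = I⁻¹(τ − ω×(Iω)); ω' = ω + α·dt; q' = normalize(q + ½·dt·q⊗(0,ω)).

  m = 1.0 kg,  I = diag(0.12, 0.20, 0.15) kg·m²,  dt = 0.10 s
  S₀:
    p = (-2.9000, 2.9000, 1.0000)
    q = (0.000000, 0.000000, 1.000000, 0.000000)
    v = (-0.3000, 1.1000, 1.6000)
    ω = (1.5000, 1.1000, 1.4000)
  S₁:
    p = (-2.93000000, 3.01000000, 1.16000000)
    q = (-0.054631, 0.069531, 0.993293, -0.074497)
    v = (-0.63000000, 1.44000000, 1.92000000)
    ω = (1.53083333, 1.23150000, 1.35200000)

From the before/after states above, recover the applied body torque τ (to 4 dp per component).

rate change Δω = (0.03083333, 0.13150000, -0.04800000)
gyro term ω₀×Iω₀ = (-0.0770, -0.0630, 0.1320)
τ = I·(Δω/dt) + ω₀×(Iω₀) = (-0.0400, 0.2000, 0.0600)

τ = (-0.0400, 0.2000, 0.0600)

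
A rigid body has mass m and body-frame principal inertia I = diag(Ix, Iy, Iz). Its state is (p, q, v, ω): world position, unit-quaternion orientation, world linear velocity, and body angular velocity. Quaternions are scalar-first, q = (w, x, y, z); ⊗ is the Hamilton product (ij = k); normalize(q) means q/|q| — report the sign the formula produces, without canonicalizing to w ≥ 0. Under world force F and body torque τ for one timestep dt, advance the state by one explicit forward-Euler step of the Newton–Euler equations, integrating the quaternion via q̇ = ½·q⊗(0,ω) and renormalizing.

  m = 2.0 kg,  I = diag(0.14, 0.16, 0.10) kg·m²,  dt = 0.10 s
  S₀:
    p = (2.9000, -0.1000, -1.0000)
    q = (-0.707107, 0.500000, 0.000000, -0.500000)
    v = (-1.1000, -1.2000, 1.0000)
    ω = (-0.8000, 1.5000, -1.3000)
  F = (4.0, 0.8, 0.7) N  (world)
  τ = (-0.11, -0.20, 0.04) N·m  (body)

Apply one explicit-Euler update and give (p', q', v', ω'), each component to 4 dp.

(τ − ω×Iω)/I = (-1.6214, -1.5100, 0.6400)
ω' = ω + α·dt = (-0.9621, 1.3490, -1.2360)
q⊗(0,ω) = (-0.2500000, 1.3156856, -0.0106605, 1.6692391)
q' = normalize(q + ½dt·q⊗(0,ω)) = (-0.7155, 0.5626, -0.0005, -0.4142)
a = (2.0000, 0.4000, 0.3500)
p' = p + v·dt = (2.7900, -0.2200, -0.9000)
new velocity v' = (-0.9000, -1.1600, 1.0350)

p' = (2.7900, -0.2200, -0.9000)
q' = (-0.7155, 0.5626, -0.0005, -0.4142)
v' = (-0.9000, -1.1600, 1.0350)
ω' = (-0.9621, 1.3490, -1.2360)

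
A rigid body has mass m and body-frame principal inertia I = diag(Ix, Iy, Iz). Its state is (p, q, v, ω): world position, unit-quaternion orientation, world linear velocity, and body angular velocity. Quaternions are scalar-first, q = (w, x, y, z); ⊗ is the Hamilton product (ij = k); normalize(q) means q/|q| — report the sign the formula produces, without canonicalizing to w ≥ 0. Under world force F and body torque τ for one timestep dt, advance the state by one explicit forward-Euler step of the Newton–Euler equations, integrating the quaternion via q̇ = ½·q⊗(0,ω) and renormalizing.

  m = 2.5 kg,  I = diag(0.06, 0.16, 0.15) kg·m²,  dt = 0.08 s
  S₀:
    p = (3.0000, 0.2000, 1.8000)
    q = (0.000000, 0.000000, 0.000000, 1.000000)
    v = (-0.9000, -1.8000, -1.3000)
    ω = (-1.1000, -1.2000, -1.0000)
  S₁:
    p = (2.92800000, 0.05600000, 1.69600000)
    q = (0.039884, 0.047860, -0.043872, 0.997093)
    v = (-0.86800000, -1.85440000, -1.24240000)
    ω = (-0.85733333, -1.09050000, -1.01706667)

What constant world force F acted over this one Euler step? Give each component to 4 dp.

F = (1.0000, -1.7000, 1.8000)

Δv = v₁−v₀ = (0.03200000, -0.05440000, 0.05760000)
applied force F = (1.0000, -1.7000, 1.8000)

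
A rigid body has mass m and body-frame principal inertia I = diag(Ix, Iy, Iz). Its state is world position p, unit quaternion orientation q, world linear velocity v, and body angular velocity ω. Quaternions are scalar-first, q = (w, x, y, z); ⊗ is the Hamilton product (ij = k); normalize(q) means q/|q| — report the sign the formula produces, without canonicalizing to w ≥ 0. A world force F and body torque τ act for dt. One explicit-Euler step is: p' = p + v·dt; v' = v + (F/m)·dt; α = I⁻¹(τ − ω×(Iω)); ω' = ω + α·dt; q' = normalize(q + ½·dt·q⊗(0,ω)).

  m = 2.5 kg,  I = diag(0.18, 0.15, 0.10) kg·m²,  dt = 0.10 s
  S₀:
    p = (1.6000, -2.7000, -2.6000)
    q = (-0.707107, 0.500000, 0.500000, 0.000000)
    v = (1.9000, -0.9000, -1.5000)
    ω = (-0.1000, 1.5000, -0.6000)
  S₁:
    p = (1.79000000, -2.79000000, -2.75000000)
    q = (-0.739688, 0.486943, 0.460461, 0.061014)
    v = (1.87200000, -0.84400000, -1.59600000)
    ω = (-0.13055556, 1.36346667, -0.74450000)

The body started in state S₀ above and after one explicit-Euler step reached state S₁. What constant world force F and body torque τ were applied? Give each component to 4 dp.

ω₁ − ω₀ = (-0.03055556, -0.13653333, -0.14450000)
ω₀×(Iω₀) = (0.0450, 0.0048, 0.0045)
applied torque τ = (-0.0100, -0.2000, -0.1400)
Δv = v₁−v₀ = (-0.02800000, 0.05600000, -0.09600000)
F = m·Δv/dt = (-0.7000, 1.4000, -2.4000)

F = (-0.7000, 1.4000, -2.4000)
τ = (-0.0100, -0.2000, -0.1400)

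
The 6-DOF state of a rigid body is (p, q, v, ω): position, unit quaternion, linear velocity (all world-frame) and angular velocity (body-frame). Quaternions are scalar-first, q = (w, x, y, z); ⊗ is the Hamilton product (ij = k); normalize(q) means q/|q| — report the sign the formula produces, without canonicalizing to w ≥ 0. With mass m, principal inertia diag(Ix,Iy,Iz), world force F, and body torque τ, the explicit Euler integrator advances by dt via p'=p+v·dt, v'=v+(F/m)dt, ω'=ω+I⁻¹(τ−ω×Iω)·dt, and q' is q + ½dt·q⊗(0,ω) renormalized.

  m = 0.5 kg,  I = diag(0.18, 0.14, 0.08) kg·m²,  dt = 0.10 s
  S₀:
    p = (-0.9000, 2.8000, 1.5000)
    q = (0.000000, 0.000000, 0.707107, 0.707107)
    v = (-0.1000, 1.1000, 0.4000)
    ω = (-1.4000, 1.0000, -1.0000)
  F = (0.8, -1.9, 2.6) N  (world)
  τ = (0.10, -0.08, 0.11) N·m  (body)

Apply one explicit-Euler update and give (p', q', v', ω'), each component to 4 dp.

gyro term ω×Iω = (0.0600, 0.1400, 0.0560)
α = I⁻¹(τ − ω×Iω) = (0.2222, -1.5714, 0.6750)
new body rate ω' = (-1.3778, 0.8429, -0.9325)
2q̇ = q⊗(0,ω) = (0.0000000, -1.4142140, -0.9899498, 0.9899498)
q + ½dt·q⊗(0,ω), renormalized = (0.0000, -0.0704, 0.6544, 0.7529)
a = F/m = (1.6000, -3.8000, 5.2000)
p' = p + v·dt = (-0.9100, 2.9100, 1.5400)
v' = v + a·dt = (0.0600, 0.7200, 0.9200)

p' = (-0.9100, 2.9100, 1.5400)
q' = (0.0000, -0.0704, 0.6544, 0.7529)
v' = (0.0600, 0.7200, 0.9200)
ω' = (-1.3778, 0.8429, -0.9325)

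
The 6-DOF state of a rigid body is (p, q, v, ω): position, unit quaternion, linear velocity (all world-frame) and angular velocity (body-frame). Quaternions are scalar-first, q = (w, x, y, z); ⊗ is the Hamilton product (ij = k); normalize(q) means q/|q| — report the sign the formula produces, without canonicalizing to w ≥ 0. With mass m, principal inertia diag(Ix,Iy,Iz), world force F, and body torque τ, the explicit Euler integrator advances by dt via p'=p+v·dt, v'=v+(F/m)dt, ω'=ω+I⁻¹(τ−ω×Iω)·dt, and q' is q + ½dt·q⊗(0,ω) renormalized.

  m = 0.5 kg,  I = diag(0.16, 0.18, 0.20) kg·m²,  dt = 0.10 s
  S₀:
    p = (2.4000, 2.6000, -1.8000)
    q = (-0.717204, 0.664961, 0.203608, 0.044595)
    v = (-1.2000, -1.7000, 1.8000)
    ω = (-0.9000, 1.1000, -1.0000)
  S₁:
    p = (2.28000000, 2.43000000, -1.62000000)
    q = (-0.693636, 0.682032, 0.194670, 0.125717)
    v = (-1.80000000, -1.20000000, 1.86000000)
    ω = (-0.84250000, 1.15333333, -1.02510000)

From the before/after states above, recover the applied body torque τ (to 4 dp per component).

τ = (0.0700, 0.0600, -0.0700)

rate change Δω = (0.05750000, 0.05333333, -0.02510000)
precession coupling = (-0.0220, -0.0360, -0.0198)
τ = I·(Δω/dt) + ω₀×(Iω₀) = (0.0700, 0.0600, -0.0700)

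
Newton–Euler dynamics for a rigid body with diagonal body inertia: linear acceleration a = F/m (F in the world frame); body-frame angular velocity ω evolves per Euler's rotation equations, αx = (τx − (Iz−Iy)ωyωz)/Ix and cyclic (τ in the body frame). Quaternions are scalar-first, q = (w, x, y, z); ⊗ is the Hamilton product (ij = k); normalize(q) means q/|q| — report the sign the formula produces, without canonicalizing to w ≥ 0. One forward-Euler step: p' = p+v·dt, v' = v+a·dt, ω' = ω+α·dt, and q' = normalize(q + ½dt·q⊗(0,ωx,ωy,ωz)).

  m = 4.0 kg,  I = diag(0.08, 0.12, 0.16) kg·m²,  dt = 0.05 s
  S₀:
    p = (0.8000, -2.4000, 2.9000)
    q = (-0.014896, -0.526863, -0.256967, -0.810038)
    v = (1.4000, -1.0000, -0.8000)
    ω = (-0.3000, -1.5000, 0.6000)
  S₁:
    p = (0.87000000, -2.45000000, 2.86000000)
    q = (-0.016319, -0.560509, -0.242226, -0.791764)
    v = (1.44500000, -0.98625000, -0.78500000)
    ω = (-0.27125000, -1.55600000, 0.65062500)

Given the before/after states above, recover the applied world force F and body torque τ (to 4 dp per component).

Δω = ω₁−ω₀ = (0.02875000, -0.05600000, 0.05062500)
ω₀×(Iω₀) = (-0.0360, 0.0144, 0.0180)
applied torque τ = (0.0100, -0.1200, 0.1800)
v₁ − v₀ = (0.04500000, 0.01375000, 0.01500000)
F = m·Δv/dt = (3.6000, 1.1000, 1.2000)

F = (3.6000, 1.1000, 1.2000)
τ = (0.0100, -0.1200, 0.1800)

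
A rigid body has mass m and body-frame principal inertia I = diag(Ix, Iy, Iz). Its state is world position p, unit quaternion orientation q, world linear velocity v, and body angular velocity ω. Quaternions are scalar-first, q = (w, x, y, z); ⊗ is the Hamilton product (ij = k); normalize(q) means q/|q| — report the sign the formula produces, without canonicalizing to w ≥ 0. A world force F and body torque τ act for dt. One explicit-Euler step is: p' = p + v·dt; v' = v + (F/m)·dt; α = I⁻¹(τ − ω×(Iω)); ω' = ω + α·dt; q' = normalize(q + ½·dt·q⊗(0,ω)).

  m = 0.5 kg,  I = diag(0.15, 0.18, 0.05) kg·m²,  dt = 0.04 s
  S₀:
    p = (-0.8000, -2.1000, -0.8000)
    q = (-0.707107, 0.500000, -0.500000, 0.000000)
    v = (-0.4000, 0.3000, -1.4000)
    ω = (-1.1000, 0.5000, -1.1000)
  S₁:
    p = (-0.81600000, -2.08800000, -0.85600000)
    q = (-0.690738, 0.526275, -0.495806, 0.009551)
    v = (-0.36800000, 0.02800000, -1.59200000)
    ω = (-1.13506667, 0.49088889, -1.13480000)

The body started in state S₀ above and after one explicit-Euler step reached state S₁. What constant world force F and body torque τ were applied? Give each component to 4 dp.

Δω = ω₁−ω₀ = (-0.03506667, -0.00911111, -0.03480000)
precession coupling = (0.0715, 0.1210, -0.0165)
τ = I·(Δω/dt) + ω₀×(Iω₀) = (-0.0600, 0.0800, -0.0600)
Δv = v₁−v₀ = (0.03200000, -0.27200000, -0.19200000)
F = m·Δv/dt = (0.4000, -3.4000, -2.4000)

F = (0.4000, -3.4000, -2.4000)
τ = (-0.0600, 0.0800, -0.0600)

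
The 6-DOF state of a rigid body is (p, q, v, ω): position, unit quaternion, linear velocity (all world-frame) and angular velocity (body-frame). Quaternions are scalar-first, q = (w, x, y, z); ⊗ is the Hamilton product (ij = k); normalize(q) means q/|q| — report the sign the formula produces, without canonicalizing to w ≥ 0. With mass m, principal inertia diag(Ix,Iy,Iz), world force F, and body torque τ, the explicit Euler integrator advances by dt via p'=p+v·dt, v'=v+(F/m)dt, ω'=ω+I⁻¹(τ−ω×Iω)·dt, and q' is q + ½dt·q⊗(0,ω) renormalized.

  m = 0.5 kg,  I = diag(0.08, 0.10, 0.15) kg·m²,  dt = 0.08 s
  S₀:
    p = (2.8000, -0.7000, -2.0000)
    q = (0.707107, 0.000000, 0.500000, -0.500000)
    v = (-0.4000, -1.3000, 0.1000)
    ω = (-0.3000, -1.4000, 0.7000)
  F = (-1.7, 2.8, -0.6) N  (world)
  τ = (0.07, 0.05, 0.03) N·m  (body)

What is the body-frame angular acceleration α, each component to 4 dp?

α = (1.4875, 0.3530, 0.1440)

precession coupling ω×(Iω) = (-0.0490, 0.0147, 0.0084)
angular accel α = (1.4875, 0.3530, 0.1440)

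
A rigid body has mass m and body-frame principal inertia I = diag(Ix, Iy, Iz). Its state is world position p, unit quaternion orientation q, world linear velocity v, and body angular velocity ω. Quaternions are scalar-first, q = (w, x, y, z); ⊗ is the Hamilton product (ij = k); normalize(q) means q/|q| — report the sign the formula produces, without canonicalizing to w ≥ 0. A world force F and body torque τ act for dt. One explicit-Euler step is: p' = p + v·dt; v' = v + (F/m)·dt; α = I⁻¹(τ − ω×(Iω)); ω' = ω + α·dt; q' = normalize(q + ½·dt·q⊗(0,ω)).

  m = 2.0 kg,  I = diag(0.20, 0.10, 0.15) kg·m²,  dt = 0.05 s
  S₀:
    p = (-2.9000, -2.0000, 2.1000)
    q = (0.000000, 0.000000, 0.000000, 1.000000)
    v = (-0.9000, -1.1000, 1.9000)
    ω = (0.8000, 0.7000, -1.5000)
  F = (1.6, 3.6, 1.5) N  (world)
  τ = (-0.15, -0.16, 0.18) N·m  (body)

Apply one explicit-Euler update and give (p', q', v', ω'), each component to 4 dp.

p' = p + v·dt = (-2.9450, -2.0550, 2.1950)
new velocity v' = (-0.8600, -1.0100, 1.9375)
angular accel α = (-0.4875, -1.0000, 1.5733)
new body rate ω' = (0.7756, 0.6500, -1.4213)
2q̇ = q⊗(0,ω) = (1.5000000, -0.7000000, 0.8000000, 0.0000000)
updated quaternion q' = (0.0375, -0.0175, 0.0200, 0.9989)

p' = (-2.9450, -2.0550, 2.1950)
q' = (0.0375, -0.0175, 0.0200, 0.9989)
v' = (-0.8600, -1.0100, 1.9375)
ω' = (0.7756, 0.6500, -1.4213)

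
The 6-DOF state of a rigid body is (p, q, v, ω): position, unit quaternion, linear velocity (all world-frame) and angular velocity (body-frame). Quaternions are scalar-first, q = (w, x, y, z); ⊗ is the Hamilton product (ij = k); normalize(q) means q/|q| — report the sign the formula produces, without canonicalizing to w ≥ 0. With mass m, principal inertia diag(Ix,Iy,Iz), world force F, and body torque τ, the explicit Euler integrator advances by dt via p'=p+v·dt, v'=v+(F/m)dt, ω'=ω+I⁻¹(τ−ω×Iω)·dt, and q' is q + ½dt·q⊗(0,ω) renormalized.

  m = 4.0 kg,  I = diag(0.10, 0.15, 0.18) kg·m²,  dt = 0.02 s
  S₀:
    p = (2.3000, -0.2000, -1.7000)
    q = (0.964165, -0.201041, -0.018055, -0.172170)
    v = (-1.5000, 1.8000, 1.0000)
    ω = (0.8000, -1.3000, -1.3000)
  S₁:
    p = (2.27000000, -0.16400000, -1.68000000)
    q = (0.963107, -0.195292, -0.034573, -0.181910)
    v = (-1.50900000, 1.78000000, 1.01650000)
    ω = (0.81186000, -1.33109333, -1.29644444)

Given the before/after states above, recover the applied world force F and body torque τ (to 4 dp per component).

F = (-1.8000, -4.0000, 3.3000)
τ = (0.1100, -0.1500, -0.0200)

ω₁ − ω₀ = (0.01186000, -0.03109333, 0.00355556)
precession coupling = (0.0507, 0.0832, -0.0520)
τ = I·(Δω/dt) + ω₀×(Iω₀) = (0.1100, -0.1500, -0.0200)
velocity change Δv = (-0.00900000, -0.02000000, 0.01650000)
m·(v₁−v₀)/dt = (-1.8000, -4.0000, 3.3000)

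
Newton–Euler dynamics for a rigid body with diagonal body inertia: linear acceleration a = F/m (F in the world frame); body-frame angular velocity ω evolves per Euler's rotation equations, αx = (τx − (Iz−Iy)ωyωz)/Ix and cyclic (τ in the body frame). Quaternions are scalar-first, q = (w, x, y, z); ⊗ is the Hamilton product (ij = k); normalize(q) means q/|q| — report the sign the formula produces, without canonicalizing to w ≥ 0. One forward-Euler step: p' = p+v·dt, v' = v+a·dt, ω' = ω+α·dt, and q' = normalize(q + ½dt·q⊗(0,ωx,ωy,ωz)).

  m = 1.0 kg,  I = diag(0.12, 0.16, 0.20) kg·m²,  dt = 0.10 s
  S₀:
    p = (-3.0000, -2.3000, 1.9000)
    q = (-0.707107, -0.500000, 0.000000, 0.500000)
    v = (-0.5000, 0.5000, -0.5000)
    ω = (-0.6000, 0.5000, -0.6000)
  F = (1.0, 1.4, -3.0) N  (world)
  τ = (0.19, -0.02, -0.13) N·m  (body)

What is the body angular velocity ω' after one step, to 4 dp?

(τ − ω×Iω)/I = (1.6833, 0.0550, -0.5900)
ω' = ω + α·dt = (-0.4317, 0.5055, -0.6590)

ω' = (-0.4317, 0.5055, -0.6590)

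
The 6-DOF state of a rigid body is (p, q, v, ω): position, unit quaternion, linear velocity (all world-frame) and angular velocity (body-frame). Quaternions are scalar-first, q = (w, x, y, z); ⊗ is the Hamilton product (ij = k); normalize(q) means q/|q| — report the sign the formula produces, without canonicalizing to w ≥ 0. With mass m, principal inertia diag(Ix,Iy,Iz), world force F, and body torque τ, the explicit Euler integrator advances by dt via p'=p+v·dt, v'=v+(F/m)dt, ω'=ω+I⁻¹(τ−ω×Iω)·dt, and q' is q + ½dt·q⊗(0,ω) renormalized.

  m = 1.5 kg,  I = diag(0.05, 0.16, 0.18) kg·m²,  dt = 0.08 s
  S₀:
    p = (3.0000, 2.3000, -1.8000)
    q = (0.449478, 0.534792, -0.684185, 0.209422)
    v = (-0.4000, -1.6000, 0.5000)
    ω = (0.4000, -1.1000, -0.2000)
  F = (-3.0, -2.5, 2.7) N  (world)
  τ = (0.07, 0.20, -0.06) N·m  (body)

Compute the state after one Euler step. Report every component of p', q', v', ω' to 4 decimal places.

(τ − ω×Iω)/I = (1.3120, 1.1850, -0.0644)
new body rate ω' = (0.5050, -1.0052, -0.2052)
Hamilton product q⊗(0,ω) = (-0.9246359, 0.5469924, -0.3036986, -0.4044928)
q' = normalize(q + ½dt·q⊗(0,ω)) = (0.4120, 0.5560, -0.6955, 0.1930)
p' = p + v·dt = (2.9680, 2.1720, -1.7600)
v' = v + a·dt = (-0.5600, -1.7333, 0.6440)

p' = (2.9680, 2.1720, -1.7600)
q' = (0.4120, 0.5560, -0.6955, 0.1930)
v' = (-0.5600, -1.7333, 0.6440)
ω' = (0.5050, -1.0052, -0.2052)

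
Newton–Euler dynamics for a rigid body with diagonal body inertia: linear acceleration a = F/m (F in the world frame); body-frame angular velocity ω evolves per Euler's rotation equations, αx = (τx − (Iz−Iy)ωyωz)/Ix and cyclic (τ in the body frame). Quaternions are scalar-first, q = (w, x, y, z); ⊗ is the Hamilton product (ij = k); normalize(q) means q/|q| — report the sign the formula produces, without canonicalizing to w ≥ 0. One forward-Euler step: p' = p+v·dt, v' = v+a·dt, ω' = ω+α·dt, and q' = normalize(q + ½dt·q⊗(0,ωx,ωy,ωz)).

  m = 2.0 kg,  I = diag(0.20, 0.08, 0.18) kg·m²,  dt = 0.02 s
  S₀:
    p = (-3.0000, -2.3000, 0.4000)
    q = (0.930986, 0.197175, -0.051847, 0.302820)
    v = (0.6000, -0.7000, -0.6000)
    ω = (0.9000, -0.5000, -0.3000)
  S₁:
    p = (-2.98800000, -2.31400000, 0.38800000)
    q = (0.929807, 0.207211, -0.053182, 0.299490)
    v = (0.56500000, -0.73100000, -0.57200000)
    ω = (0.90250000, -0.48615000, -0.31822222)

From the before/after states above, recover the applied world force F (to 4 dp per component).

F = (-3.5000, -3.1000, 2.8000)

velocity change Δv = (-0.03500000, -0.03100000, 0.02800000)
F = m·Δv/dt = (-3.5000, -3.1000, 2.8000)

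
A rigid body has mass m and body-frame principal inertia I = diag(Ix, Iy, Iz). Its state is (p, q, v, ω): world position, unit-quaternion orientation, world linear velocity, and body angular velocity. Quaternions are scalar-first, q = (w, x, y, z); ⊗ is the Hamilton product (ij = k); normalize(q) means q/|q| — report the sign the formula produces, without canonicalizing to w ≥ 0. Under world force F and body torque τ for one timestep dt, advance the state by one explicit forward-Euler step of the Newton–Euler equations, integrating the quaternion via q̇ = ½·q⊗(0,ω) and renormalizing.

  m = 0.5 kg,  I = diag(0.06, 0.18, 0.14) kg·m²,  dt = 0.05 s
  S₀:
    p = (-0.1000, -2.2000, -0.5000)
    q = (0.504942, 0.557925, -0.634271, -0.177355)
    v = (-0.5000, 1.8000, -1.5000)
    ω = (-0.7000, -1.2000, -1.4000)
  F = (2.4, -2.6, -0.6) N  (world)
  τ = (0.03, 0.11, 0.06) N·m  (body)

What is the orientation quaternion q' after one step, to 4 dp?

Hamilton product q⊗(0,ω) = (-0.6188747, 0.3216940, 0.2993131, -1.8204185)
updated quaternion q' = (0.4889, 0.5653, -0.6260, -0.2226)

q' = (0.4889, 0.5653, -0.6260, -0.2226)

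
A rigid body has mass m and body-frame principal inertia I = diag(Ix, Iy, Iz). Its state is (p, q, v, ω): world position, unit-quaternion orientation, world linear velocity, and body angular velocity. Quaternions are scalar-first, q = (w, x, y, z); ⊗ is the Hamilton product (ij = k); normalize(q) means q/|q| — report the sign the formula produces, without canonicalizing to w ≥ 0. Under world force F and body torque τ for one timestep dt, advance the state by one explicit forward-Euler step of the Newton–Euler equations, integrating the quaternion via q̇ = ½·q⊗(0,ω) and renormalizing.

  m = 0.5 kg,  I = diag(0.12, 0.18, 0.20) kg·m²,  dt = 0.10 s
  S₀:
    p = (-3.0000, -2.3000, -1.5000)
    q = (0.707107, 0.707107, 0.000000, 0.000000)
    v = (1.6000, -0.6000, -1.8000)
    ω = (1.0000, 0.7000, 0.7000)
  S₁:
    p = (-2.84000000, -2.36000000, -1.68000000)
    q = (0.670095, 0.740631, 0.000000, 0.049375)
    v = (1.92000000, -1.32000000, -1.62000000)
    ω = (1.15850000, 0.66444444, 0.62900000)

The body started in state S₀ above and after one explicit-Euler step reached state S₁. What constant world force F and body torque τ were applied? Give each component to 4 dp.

velocity change Δv = (0.32000000, -0.72000000, 0.18000000)
F = m·Δv/dt = (1.6000, -3.6000, 0.9000)
ω₁ − ω₀ = (0.15850000, -0.03555556, -0.07100000)
ω₀×(Iω₀) = (0.0098, -0.0560, 0.0420)
τ = I·(Δω/dt) + ω₀×(Iω₀) = (0.2000, -0.1200, -0.1000)

F = (1.6000, -3.6000, 0.9000)
τ = (0.2000, -0.1200, -0.1000)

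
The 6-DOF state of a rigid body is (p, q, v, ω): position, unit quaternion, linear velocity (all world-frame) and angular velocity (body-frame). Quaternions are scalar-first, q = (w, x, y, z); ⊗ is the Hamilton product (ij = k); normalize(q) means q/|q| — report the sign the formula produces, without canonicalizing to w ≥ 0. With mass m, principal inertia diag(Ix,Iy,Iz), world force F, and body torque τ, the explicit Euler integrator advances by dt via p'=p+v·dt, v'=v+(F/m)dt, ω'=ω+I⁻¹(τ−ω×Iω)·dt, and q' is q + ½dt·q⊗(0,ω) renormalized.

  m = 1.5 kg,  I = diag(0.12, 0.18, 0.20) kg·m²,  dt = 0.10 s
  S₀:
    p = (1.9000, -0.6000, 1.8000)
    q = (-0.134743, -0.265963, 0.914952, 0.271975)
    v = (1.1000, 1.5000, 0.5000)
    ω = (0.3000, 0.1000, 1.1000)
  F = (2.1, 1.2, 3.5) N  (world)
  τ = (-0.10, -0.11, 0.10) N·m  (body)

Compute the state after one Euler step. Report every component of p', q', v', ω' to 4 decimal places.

p' = (2.0100, -0.4500, 1.8500)
q' = (-0.1500, -0.2187, 0.9315, 0.2491)
v' = (1.2400, 1.5800, 0.7333)
ω' = (0.2148, 0.0536, 1.1491)

angular accel α = (-0.8517, -0.4644, 0.4910)
ω' = ω + α·dt = (0.2148, 0.0536, 1.1491)
q⊗(0,ω) = (-0.3108788, 0.9388268, 0.3606775, -0.4492992)
q + ½dt·q⊗(0,ω), renormalized = (-0.1500, -0.2187, 0.9315, 0.2491)
a = F/m = (1.4000, 0.8000, 2.3333)
p' = p + v·dt = (2.0100, -0.4500, 1.8500)
v' = v + a·dt = (1.2400, 1.5800, 0.7333)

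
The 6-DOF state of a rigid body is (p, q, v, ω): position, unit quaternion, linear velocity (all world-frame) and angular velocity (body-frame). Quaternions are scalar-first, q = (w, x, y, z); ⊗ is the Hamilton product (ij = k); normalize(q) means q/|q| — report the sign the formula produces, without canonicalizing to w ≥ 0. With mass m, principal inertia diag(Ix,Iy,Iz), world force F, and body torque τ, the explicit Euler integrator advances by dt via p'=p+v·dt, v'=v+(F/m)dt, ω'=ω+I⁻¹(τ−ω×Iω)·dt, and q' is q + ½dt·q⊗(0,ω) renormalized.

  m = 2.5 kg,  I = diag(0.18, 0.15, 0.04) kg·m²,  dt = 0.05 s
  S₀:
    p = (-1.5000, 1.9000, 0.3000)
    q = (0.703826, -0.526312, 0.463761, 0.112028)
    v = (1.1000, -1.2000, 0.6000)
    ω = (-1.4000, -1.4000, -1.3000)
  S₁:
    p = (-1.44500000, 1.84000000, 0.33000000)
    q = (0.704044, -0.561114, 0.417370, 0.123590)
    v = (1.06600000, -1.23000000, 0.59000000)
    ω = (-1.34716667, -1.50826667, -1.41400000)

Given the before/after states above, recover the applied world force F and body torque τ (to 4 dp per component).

F = (-1.7000, -1.5000, -0.5000)
τ = (-0.0100, -0.0700, -0.1500)

velocity change Δv = (-0.03400000, -0.03000000, -0.01000000)
applied force F = (-1.7000, -1.5000, -0.5000)
ω₁ − ω₀ = (0.05283333, -0.10826667, -0.11400000)
τ = I·(Δω/dt) + ω₀×(Iω₀) = (-0.0100, -0.0700, -0.1500)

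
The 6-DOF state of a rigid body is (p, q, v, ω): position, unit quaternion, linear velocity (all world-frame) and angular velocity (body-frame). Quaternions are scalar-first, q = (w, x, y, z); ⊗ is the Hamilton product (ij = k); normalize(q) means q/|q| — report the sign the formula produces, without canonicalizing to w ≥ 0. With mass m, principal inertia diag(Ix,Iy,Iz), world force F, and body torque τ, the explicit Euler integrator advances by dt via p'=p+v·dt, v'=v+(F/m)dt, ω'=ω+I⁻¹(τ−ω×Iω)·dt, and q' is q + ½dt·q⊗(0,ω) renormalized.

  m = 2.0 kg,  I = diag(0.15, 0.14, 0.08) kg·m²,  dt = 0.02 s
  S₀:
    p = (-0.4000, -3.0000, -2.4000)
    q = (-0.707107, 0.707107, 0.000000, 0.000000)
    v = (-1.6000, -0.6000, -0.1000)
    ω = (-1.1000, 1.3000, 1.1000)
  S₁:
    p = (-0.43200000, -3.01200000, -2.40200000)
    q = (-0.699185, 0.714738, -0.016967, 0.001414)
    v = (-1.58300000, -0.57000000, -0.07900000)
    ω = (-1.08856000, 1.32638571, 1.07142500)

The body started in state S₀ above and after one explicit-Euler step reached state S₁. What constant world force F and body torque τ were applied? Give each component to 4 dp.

F = (1.7000, 3.0000, 2.1000)
τ = (0.0000, 0.1000, -0.1000)

Δω = ω₁−ω₀ = (0.01144000, 0.02638571, -0.02857500)
applied torque τ = (0.0000, 0.1000, -0.1000)
Δv = v₁−v₀ = (0.01700000, 0.03000000, 0.02100000)
m·(v₁−v₀)/dt = (1.7000, 3.0000, 2.1000)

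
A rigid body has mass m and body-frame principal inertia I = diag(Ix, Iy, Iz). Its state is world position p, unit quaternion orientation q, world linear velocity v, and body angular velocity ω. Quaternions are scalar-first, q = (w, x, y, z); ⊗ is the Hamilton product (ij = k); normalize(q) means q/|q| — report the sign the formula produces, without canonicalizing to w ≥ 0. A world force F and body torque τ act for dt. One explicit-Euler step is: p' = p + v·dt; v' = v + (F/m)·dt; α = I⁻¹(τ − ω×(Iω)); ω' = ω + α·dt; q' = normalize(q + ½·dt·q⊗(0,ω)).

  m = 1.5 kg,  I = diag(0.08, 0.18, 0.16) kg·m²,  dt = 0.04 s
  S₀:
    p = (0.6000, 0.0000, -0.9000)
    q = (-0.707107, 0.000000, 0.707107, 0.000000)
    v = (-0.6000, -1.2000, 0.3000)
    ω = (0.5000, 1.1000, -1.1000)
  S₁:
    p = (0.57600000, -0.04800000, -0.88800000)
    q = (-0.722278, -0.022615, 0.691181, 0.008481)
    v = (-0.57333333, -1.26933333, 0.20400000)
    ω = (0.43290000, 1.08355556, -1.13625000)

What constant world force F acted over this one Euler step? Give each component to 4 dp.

F = (1.0000, -2.6000, -3.6000)

velocity change Δv = (0.02666667, -0.06933333, -0.09600000)
m·(v₁−v₀)/dt = (1.0000, -2.6000, -3.6000)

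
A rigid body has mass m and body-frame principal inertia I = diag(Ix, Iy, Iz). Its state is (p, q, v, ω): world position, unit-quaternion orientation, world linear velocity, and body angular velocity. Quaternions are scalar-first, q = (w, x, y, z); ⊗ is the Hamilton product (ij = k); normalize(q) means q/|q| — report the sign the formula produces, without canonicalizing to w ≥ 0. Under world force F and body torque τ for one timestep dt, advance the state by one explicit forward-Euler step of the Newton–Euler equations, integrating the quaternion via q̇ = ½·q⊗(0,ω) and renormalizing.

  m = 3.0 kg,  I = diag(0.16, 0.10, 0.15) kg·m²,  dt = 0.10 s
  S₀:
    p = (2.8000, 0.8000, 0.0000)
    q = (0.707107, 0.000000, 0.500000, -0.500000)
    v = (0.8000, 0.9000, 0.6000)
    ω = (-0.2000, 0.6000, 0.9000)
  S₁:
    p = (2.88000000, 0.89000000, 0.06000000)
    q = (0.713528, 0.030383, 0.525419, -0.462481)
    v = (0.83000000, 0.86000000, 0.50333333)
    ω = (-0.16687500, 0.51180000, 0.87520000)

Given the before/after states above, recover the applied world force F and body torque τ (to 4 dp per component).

ω₁ − ω₀ = (0.03312500, -0.08820000, -0.02480000)
gyro term ω₀×Iω₀ = (0.0270, -0.0018, 0.0072)
I·α + gyro = (0.0800, -0.0900, -0.0300)
v₁ − v₀ = (0.03000000, -0.04000000, -0.09666667)
F = m·Δv/dt = (0.9000, -1.2000, -2.9000)

F = (0.9000, -1.2000, -2.9000)
τ = (0.0800, -0.0900, -0.0300)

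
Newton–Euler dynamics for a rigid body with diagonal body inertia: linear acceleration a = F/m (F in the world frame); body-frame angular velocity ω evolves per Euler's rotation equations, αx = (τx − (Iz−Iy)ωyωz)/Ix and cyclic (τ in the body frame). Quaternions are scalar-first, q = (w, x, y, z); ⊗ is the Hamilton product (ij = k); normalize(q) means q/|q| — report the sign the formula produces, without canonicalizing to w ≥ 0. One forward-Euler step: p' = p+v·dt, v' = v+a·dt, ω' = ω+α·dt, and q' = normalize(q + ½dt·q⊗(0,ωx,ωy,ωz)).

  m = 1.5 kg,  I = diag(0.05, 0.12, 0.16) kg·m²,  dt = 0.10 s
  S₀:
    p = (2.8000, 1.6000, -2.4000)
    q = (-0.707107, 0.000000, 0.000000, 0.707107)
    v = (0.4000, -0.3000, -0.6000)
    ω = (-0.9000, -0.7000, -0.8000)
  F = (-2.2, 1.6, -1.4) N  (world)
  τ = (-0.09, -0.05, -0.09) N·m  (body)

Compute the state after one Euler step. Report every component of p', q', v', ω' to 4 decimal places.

p' = (2.8400, 1.5700, -2.4600)
q' = (-0.6772, 0.0564, -0.0071, 0.7336)
v' = (0.2533, -0.1933, -0.6933)
ω' = (-1.1248, -0.6757, -0.8838)

a = F/m = (-1.4667, 1.0667, -0.9333)
new position p' = (2.8400, 1.5700, -2.4600)
v' = v + a·dt = (0.2533, -0.1933, -0.6933)
precession coupling ω×(Iω) = (0.0224, -0.0792, 0.0441)
α = I⁻¹(τ − ω×Iω) = (-2.2480, 0.2433, -0.8381)
ω + α·dt = (-1.1248, -0.6757, -0.8838)
q⊗(0,ω) = (0.5656856, 1.1313712, -0.1414214, 0.5656856)
q' = normalize(q + ½dt·q⊗(0,ω)) = (-0.6772, 0.0564, -0.0071, 0.7336)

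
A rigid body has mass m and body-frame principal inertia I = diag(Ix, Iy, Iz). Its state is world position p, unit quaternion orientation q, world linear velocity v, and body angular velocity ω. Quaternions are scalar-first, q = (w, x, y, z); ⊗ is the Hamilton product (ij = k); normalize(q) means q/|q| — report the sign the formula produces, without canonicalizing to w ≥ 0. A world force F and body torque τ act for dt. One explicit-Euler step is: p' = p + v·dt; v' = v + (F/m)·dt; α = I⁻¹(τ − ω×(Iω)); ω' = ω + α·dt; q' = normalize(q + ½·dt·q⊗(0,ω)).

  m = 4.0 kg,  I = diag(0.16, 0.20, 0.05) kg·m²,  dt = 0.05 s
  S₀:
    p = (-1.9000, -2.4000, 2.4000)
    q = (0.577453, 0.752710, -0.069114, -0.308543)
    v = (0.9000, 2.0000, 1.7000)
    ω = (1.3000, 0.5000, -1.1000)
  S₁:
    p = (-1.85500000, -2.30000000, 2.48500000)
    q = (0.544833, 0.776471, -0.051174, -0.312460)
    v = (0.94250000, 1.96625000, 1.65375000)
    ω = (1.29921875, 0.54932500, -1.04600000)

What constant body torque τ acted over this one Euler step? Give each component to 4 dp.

Δω = ω₁−ω₀ = (-0.00078125, 0.04932500, 0.05400000)
τ = I·(Δω/dt) + ω₀×(Iω₀) = (0.0800, 0.0400, 0.0800)

τ = (0.0800, 0.0400, 0.0800)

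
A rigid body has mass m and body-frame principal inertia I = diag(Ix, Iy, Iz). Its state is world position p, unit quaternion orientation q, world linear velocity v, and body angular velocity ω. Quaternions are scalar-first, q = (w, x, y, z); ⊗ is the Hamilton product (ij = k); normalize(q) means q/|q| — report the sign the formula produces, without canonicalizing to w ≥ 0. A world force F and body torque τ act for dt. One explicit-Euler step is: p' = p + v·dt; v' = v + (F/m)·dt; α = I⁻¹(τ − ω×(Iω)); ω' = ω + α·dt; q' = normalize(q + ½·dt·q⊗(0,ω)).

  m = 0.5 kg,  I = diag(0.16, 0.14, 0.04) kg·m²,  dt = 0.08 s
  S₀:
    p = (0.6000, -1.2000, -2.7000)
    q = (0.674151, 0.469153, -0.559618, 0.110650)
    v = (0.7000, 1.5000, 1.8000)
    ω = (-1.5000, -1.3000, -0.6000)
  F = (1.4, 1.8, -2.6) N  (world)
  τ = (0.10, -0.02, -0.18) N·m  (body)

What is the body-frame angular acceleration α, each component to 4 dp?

α = (1.1125, -0.9143, -3.5250)

ω×(Iω) gyroscopic = (-0.0780, 0.1080, -0.0390)
α = I⁻¹(τ − ω×Iω) = (1.1125, -0.9143, -3.5250)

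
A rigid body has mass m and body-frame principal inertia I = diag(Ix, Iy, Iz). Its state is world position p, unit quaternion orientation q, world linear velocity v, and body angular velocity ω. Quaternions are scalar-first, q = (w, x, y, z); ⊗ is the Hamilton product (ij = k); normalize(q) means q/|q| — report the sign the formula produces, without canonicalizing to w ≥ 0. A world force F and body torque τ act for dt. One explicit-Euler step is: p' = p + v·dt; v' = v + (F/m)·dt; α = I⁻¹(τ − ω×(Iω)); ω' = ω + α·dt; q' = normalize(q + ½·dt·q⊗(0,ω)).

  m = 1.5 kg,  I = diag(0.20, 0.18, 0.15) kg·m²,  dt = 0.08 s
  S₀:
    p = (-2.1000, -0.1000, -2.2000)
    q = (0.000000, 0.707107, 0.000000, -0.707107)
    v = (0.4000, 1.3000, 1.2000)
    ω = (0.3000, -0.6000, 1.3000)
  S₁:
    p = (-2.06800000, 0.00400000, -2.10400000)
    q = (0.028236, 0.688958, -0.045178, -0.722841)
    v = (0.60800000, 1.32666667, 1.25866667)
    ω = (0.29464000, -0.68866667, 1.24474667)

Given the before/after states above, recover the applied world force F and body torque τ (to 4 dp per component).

velocity change Δv = (0.20800000, 0.02666667, 0.05866667)
F = m·Δv/dt = (3.9000, 0.5000, 1.1000)
rate change Δω = (-0.00536000, -0.08866667, -0.05525333)
applied torque τ = (0.0100, -0.1800, -0.1000)

F = (3.9000, 0.5000, 1.1000)
τ = (0.0100, -0.1800, -0.1000)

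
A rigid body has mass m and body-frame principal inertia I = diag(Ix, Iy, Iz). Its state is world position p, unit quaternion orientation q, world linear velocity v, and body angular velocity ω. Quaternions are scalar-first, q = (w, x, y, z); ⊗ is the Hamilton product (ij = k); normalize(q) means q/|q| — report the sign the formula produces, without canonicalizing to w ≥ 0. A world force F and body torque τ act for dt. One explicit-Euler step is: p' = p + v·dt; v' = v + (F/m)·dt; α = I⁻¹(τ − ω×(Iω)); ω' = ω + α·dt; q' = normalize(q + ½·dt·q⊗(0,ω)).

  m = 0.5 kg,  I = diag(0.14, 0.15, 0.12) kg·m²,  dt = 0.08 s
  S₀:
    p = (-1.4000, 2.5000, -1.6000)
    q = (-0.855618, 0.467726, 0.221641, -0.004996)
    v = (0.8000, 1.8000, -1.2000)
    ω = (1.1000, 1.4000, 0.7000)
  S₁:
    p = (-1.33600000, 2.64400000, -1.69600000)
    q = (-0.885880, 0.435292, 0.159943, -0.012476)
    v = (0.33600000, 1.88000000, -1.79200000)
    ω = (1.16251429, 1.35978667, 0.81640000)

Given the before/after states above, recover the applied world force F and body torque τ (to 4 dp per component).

Δω = ω₁−ω₀ = (0.06251429, -0.04021333, 0.11640000)
I·α + gyro = (0.0800, -0.0600, 0.1900)
v₁ − v₀ = (-0.46400000, 0.08000000, -0.59200000)
m·(v₁−v₀)/dt = (-2.9000, 0.5000, -3.7000)

F = (-2.9000, 0.5000, -3.7000)
τ = (0.0800, -0.0600, 0.1900)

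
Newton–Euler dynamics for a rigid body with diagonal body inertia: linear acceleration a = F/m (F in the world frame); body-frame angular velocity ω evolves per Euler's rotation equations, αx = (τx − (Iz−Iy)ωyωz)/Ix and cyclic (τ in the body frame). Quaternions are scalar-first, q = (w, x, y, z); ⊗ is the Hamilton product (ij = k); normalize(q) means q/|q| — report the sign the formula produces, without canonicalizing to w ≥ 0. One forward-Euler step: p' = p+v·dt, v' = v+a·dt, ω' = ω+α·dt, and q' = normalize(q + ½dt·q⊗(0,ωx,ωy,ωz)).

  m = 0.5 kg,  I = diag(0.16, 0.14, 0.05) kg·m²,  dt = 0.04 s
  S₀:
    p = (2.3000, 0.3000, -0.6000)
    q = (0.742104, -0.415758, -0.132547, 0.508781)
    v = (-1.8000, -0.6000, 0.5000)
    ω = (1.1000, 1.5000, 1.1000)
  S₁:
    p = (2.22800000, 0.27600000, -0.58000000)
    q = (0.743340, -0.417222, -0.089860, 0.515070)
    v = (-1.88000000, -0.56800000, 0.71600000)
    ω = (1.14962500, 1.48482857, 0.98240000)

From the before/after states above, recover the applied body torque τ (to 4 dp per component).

τ = (0.0500, 0.0800, -0.1800)

rate change Δω = (0.04962500, -0.01517143, -0.11760000)
τ = I·(Δω/dt) + ω₀×(Iω₀) = (0.0500, 0.0800, -0.1800)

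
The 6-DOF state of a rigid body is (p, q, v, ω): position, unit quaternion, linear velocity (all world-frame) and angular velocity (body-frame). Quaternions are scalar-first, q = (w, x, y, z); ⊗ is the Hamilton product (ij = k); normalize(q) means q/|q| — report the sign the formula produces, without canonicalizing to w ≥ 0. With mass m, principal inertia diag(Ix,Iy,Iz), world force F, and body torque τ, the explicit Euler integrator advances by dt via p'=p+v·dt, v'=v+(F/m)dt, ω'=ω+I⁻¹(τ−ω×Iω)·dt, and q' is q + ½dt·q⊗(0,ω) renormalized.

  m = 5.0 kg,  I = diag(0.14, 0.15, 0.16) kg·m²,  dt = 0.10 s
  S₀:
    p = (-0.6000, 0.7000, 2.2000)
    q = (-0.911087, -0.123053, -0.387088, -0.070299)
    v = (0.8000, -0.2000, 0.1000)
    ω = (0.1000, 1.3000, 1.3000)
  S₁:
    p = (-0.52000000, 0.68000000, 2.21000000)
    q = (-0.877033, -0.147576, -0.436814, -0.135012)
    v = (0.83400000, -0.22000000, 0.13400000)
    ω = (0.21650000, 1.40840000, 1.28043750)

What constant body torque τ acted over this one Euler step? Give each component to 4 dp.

ω₁ − ω₀ = (0.11650000, 0.10840000, -0.01956250)
precession coupling = (0.0169, -0.0026, 0.0013)
I·α + gyro = (0.1800, 0.1600, -0.0300)

τ = (0.1800, 0.1600, -0.0300)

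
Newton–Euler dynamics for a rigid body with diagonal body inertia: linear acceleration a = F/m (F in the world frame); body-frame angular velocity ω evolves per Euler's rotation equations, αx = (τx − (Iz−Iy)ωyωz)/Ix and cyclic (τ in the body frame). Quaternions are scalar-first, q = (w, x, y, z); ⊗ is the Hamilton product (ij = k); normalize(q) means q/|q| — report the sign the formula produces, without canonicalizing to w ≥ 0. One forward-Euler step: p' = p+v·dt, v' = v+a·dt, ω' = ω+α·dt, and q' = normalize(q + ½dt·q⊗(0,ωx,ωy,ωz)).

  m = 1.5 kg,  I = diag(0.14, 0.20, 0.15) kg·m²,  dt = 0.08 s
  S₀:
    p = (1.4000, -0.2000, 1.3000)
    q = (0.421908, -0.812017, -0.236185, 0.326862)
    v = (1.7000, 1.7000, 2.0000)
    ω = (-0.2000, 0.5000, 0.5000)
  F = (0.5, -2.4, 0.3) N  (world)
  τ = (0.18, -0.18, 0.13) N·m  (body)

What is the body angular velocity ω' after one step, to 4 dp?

gyro term ω×Iω = (-0.0125, 0.0010, -0.0060)
(τ − ω×Iω)/I = (1.3750, -0.9050, 0.9067)
ω' = ω + α·dt = (-0.0900, 0.4276, 0.5725)

ω' = (-0.0900, 0.4276, 0.5725)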